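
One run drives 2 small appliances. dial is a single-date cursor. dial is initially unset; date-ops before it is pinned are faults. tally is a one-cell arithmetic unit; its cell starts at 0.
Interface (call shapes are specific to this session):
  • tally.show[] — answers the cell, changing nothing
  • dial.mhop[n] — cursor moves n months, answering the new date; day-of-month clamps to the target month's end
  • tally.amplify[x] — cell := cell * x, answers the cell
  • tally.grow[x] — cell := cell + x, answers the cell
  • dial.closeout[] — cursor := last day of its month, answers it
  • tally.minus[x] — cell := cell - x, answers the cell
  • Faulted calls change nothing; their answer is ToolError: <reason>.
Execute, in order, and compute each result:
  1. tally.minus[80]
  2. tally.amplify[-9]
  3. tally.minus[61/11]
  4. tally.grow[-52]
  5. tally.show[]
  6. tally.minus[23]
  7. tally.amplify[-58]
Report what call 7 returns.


Answer: -407972/11

Derivation:
Step: tally.minus[x: 80]
Result: -80
Step: tally.amplify[x: -9]
Result: 720
Step: tally.minus[x: 61/11]
Result: 7859/11
Step: tally.grow[x: -52]
Result: 7287/11
Step: tally.show[]
Result: 7287/11
Step: tally.minus[x: 23]
Result: 7034/11
Step: tally.amplify[x: -58]
Result: -407972/11


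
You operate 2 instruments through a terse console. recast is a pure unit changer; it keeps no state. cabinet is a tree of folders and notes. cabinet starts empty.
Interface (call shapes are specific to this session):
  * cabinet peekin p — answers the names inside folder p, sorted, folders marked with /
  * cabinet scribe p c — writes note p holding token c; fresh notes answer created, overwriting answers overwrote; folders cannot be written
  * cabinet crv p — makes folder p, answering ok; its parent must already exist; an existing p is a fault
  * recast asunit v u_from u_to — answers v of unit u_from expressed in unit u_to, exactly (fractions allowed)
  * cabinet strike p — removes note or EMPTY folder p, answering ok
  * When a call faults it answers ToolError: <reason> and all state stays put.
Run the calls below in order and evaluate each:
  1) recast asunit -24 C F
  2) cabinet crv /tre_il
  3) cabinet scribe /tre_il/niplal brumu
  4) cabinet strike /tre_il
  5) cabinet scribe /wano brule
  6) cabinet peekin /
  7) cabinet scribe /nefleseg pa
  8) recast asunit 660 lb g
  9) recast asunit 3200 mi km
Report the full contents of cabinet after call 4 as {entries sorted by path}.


$ recast asunit v: -24 u_from: C u_to: F
[out] -56/5
$ cabinet crv p: /tre_il
[out] ok
$ cabinet scribe p: /tre_il/niplal c: brumu
[out] created
$ cabinet strike p: /tre_il
[out] ToolError: not empty
$ cabinet scribe p: /wano c: brule
[out] created
$ cabinet peekin p: /
[out] [tre_il/, wano]
$ cabinet scribe p: /nefleseg c: pa
[out] created
$ recast asunit v: 660 u_from: lb u_to: g
[out] 1496854821/5000
$ recast asunit v: 3200 u_from: mi u_to: km
[out] 3218688/625

Answer: {tre_il/, tre_il/niplal=brumu}


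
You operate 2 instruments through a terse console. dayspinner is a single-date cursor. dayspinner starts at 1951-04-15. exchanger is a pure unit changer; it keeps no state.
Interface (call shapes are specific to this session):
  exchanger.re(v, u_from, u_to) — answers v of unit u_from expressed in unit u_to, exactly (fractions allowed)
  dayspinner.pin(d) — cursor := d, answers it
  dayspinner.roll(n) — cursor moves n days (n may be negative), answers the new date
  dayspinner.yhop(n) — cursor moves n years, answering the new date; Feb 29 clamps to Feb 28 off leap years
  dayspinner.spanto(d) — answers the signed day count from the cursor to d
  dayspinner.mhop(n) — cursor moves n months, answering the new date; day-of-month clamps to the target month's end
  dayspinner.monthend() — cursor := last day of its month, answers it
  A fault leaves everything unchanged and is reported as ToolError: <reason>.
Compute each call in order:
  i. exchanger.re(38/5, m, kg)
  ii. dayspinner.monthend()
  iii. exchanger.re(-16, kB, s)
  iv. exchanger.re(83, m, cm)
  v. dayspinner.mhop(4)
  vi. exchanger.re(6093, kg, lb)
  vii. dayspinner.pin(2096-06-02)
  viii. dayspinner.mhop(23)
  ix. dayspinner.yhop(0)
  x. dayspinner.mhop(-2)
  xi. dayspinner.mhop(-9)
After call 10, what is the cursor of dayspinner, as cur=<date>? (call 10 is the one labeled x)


Answer: cur=2098-03-02

Derivation:
-- re(v=38/5, u_from=m, u_to=kg) -> ToolError: incompatible units
-- monthend() -> 1951-04-30
-- re(v=-16, u_from=kB, u_to=s) -> ToolError: incompatible units
-- re(v=83, u_from=m, u_to=cm) -> 8300
-- mhop(n=4) -> 1951-08-30
-- re(v=6093, u_from=kg, u_to=lb) -> 609300000000/45359237
-- pin(d=2096-06-02) -> 2096-06-02
-- mhop(n=23) -> 2098-05-02
-- yhop(n=0) -> 2098-05-02
-- mhop(n=-2) -> 2098-03-02
-- mhop(n=-9) -> 2097-06-02


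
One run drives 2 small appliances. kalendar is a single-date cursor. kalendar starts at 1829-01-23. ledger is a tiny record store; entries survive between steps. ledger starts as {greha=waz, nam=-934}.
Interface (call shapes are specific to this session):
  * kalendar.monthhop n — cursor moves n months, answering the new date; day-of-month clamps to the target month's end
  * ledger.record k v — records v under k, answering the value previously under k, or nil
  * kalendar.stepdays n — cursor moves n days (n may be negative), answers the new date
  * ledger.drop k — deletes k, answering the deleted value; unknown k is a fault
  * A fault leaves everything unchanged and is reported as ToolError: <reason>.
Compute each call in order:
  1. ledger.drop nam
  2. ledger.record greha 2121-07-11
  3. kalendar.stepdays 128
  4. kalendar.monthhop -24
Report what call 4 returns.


Answer: 1827-05-31

Derivation:
I try ledger.drop on nam, and observe -934.
Then ledger.record on greha, 2121-07-11, — result: waz.
Now I run kalendar.stepdays on 128, and observe 1829-05-31.
I call kalendar.monthhop on -24: 1827-05-31.


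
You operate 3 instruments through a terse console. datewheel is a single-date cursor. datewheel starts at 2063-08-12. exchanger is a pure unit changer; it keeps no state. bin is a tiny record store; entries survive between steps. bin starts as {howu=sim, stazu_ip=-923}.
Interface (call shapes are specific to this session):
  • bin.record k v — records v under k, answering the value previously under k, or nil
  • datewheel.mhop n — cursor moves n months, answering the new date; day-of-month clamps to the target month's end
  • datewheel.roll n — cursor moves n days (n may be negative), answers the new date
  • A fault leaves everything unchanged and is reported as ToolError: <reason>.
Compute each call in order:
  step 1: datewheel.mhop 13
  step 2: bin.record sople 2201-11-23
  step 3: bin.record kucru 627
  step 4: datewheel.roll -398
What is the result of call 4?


Answer: 2063-08-11

Derivation:
> mhop n: 13
[out] 2064-09-12
> record k: sople v: 2201-11-23
[out] nil
> record k: kucru v: 627
[out] nil
> roll n: -398
[out] 2063-08-11


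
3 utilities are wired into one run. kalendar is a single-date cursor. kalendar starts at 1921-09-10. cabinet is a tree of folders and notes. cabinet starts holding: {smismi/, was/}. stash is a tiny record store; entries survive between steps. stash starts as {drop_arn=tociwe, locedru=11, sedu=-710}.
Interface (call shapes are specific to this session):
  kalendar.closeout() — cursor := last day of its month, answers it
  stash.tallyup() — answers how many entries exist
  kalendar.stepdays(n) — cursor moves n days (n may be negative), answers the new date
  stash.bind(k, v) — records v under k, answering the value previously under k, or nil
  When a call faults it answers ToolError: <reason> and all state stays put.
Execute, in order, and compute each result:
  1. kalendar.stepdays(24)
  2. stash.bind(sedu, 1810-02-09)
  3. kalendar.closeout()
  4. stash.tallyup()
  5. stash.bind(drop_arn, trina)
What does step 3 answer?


Do: stepdays[n: 24]
See: 1921-10-04
Do: bind[k: sedu; v: 1810-02-09]
See: -710
Do: closeout[]
See: 1921-10-31
Do: tallyup[]
See: 3
Do: bind[k: drop_arn; v: trina]
See: tociwe

Answer: 1921-10-31


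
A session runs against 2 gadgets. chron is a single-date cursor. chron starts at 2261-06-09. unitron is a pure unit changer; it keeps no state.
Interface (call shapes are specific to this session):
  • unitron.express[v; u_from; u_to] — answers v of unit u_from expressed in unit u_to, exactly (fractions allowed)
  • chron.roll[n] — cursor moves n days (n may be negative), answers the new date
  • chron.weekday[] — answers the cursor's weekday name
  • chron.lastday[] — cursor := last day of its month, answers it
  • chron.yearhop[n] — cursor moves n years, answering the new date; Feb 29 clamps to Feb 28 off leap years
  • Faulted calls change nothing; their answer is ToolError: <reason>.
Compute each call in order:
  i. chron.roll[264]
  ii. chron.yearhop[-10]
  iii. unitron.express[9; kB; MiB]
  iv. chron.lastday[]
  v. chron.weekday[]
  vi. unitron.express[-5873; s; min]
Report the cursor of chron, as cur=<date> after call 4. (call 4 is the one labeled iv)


> chron.roll n: 264
  2262-02-28
> chron.yearhop n: -10
  2252-02-28
> unitron.express v: 9 u_from: kB u_to: MiB
  1125/131072
> chron.lastday
  2252-02-29
> chron.weekday
  Sunday
> unitron.express v: -5873 u_from: s u_to: min
  -5873/60

Answer: cur=2252-02-29


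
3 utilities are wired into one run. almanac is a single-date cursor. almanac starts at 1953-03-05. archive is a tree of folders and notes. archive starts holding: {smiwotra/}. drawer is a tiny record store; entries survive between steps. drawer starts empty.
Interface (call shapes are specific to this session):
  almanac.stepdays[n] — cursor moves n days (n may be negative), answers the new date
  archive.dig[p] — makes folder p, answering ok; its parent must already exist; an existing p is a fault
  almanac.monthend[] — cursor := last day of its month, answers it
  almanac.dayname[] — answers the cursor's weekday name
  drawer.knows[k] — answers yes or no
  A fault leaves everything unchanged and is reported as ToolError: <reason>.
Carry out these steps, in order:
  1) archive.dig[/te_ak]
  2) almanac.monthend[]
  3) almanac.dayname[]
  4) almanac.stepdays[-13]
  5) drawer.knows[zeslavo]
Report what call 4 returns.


Answer: 1953-03-18

Derivation:
Do: archive.dig[p→/te_ak]
See: ok
Do: almanac.monthend[]
See: 1953-03-31
Do: almanac.dayname[]
See: Tuesday
Do: almanac.stepdays[n→-13]
See: 1953-03-18
Do: drawer.knows[k→zeslavo]
See: no


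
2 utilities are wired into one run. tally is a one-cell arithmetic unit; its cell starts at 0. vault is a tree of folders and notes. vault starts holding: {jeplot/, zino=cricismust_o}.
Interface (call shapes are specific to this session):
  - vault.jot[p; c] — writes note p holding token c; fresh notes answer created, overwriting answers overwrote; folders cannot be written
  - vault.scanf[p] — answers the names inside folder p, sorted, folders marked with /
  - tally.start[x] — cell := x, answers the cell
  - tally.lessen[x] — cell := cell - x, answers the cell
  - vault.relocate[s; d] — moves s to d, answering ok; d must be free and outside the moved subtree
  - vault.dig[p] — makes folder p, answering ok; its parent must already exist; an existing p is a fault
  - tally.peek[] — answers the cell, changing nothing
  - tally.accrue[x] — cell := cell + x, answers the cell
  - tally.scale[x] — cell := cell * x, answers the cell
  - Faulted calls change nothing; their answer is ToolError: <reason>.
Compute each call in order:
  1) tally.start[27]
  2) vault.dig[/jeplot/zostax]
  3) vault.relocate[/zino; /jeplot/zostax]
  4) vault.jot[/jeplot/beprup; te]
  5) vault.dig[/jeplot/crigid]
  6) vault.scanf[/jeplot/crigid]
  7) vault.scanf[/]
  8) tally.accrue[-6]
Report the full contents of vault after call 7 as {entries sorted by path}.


Answer: {jeplot/, jeplot/beprup=te, jeplot/crigid/, jeplot/zostax/, zino=cricismust_o}

Derivation:
! 1. tally.start(27) : 27
! 2. vault.dig(/jeplot/zostax) : ok
! 3. vault.relocate(/zino, /jeplot/zostax) : ToolError: exists
! 4. vault.jot(/jeplot/beprup, te) : created
! 5. vault.dig(/jeplot/crigid) : ok
! 6. vault.scanf(/jeplot/crigid) : []
! 7. vault.scanf(/) : [jeplot/, zino]
! 8. tally.accrue(-6) : 21


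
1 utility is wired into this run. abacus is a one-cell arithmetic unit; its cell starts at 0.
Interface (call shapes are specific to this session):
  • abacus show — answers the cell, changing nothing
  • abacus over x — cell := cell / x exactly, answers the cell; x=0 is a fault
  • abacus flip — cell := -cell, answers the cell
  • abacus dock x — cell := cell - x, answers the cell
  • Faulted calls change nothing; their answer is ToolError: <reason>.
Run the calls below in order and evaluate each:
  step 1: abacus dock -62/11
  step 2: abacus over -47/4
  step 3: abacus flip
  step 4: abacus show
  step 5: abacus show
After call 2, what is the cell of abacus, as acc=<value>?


·→ abacus dock(x: -62/11)
·← 62/11
·→ abacus over(x: -47/4)
·← -248/517
·→ abacus flip()
·← 248/517
·→ abacus show()
·← 248/517
·→ abacus show()
·← 248/517

Answer: acc=-248/517


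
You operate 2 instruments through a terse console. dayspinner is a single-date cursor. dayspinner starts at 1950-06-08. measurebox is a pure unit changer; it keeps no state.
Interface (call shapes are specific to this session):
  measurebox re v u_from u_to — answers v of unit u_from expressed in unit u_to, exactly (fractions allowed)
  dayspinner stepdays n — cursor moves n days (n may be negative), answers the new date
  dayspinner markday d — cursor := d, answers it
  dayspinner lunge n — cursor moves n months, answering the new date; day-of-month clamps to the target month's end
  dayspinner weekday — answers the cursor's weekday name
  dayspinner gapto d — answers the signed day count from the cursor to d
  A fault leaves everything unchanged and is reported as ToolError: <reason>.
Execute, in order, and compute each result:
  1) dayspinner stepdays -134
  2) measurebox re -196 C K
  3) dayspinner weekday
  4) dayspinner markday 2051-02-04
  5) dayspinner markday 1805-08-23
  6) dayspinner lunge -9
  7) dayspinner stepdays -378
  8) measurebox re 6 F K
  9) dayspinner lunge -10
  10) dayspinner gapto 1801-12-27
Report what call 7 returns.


Answer: 1803-11-11

Derivation:
Invoking dayspinner stepdays using n: -134: 1950-01-25.
I call measurebox re using v: -196, u_from: C, u_to: K, and observe 1543/20.
Calling dayspinner weekday, → Wednesday.
I run dayspinner markday using d: 2051-02-04, and observe 2051-02-04.
Then dayspinner markday using d: 1805-08-23, and get 1805-08-23.
I use dayspinner lunge using n: -9: 1804-11-23.
Invoking dayspinner stepdays using n: -378, giving 1803-11-11.
Now I run measurebox re using v: 6, u_from: F, u_to: K, giving 46567/180.
Invoking dayspinner lunge using n: -10, yielding 1803-01-11.
Next I call dayspinner gapto using d: 1801-12-27, → -380.


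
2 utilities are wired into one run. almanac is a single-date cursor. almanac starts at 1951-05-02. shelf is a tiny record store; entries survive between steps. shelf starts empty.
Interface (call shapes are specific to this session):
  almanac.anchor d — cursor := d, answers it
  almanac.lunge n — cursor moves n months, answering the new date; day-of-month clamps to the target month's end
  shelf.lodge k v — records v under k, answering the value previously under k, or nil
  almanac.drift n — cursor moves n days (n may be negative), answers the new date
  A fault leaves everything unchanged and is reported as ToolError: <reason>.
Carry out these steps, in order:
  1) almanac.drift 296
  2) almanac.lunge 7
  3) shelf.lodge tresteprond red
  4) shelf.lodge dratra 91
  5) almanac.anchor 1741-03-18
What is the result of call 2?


Answer: 1952-09-22

Derivation:
% 1. drift(n: 296) -> 1952-02-22
% 2. lunge(n: 7) -> 1952-09-22
% 3. lodge(k: tresteprond, v: red) -> nil
% 4. lodge(k: dratra, v: 91) -> nil
% 5. anchor(d: 1741-03-18) -> 1741-03-18


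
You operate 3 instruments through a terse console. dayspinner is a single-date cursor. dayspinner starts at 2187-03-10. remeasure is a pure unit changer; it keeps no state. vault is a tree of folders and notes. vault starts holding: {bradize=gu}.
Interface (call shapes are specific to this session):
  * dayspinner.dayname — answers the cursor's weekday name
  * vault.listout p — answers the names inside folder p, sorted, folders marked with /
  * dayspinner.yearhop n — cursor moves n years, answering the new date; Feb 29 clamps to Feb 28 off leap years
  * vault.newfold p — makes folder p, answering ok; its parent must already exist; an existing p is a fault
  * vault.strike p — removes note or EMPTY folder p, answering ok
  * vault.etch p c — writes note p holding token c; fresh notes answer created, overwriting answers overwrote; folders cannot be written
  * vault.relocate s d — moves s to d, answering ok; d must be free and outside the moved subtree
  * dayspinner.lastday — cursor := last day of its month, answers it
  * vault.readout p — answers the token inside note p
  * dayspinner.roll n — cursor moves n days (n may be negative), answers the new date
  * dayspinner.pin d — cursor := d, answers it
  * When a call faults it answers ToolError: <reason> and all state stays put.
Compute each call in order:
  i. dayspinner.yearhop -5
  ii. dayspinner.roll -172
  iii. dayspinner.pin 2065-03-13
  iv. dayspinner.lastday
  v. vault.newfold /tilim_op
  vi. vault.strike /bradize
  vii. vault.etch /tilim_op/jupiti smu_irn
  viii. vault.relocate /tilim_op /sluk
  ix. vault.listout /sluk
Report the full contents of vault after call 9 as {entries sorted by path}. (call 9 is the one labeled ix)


CALL yearhop[-5]
RET  2182-03-10
CALL roll[-172]
RET  2181-09-19
CALL pin[2065-03-13]
RET  2065-03-13
CALL lastday[]
RET  2065-03-31
CALL newfold[/tilim_op]
RET  ok
CALL strike[/bradize]
RET  ok
CALL etch[/tilim_op/jupiti; smu_irn]
RET  created
CALL relocate[/tilim_op; /sluk]
RET  ok
CALL listout[/sluk]
RET  [jupiti]

Answer: {sluk/, sluk/jupiti=smu_irn}


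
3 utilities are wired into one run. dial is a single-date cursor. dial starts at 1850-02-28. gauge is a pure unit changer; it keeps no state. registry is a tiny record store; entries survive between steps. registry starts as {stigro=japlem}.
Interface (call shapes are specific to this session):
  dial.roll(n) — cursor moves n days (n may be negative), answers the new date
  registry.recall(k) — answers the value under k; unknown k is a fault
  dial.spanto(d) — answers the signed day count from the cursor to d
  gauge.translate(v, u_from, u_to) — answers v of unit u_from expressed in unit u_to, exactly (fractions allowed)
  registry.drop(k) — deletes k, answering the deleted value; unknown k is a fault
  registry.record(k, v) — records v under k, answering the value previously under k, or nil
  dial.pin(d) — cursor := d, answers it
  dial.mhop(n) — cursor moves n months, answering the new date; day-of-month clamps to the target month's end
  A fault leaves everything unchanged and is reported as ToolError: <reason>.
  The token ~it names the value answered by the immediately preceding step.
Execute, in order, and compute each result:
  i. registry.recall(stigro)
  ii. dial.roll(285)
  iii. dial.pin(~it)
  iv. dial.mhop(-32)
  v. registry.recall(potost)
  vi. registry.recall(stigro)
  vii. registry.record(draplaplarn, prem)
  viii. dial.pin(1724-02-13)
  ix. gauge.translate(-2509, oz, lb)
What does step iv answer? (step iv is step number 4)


CALL registry.recall[k→stigro]
RET  japlem
CALL dial.roll[n→285]
RET  1850-12-10
CALL dial.pin[d→~it]
RET  1850-12-10
CALL dial.mhop[n→-32]
RET  1848-04-10
CALL registry.recall[k→potost]
RET  ToolError: no such key potost
CALL registry.recall[k→stigro]
RET  japlem
CALL registry.record[k→draplaplarn; v→prem]
RET  nil
CALL dial.pin[d→1724-02-13]
RET  1724-02-13
CALL gauge.translate[v→-2509; u_from→oz; u_to→lb]
RET  -2509/16

Answer: 1848-04-10


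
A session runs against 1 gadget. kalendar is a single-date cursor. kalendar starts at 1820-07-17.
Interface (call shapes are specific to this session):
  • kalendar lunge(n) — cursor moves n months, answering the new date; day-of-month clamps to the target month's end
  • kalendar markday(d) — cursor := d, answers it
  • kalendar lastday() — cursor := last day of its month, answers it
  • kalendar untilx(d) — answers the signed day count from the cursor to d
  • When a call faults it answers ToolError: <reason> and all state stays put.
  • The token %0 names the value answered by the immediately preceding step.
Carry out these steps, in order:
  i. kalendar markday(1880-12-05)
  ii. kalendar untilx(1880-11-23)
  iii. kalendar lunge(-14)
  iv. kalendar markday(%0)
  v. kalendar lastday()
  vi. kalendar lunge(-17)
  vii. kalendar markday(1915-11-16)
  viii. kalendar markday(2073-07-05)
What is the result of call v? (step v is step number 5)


~$ kalendar markday d→1880-12-05
:: 1880-12-05
~$ kalendar untilx d→1880-11-23
:: -12
~$ kalendar lunge n→-14
:: 1879-10-05
~$ kalendar markday d→%0
:: 1879-10-05
~$ kalendar lastday
:: 1879-10-31
~$ kalendar lunge n→-17
:: 1878-05-31
~$ kalendar markday d→1915-11-16
:: 1915-11-16
~$ kalendar markday d→2073-07-05
:: 2073-07-05

Answer: 1879-10-31


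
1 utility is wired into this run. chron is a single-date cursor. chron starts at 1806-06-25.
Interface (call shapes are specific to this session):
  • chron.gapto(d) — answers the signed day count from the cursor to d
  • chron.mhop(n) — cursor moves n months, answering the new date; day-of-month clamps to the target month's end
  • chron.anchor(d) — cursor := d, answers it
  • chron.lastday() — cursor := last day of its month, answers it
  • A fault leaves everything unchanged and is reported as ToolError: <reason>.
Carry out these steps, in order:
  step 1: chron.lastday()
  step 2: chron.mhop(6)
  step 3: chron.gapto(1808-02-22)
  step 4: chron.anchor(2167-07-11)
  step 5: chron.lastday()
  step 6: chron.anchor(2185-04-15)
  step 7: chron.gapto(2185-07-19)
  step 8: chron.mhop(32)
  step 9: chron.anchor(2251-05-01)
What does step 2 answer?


~$ chron.lastday
[out] 1806-06-30
~$ chron.mhop n=6
[out] 1806-12-30
~$ chron.gapto d=1808-02-22
[out] 419
~$ chron.anchor d=2167-07-11
[out] 2167-07-11
~$ chron.lastday
[out] 2167-07-31
~$ chron.anchor d=2185-04-15
[out] 2185-04-15
~$ chron.gapto d=2185-07-19
[out] 95
~$ chron.mhop n=32
[out] 2187-12-15
~$ chron.anchor d=2251-05-01
[out] 2251-05-01

Answer: 1806-12-30


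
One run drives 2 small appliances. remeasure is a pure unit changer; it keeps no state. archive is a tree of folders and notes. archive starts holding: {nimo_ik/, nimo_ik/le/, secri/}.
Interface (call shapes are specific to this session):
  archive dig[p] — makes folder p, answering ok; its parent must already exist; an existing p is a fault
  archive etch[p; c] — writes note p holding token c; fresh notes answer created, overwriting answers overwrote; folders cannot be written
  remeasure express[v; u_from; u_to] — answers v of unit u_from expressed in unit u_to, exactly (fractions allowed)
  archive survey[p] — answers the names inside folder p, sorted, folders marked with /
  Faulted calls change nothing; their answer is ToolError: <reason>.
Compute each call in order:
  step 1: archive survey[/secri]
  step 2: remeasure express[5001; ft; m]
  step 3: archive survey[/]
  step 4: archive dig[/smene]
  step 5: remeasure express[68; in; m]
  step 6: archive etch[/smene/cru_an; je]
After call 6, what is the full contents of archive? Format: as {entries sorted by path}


>> archive survey(p=/secri)
<< []
>> remeasure express(v=5001, u_from=ft, u_to=m)
<< 1905381/1250
>> archive survey(p=/)
<< [nimo_ik/, secri/]
>> archive dig(p=/smene)
<< ok
>> remeasure express(v=68, u_from=in, u_to=m)
<< 2159/1250
>> archive etch(p=/smene/cru_an, c=je)
<< created

Answer: {nimo_ik/, nimo_ik/le/, secri/, smene/, smene/cru_an=je}


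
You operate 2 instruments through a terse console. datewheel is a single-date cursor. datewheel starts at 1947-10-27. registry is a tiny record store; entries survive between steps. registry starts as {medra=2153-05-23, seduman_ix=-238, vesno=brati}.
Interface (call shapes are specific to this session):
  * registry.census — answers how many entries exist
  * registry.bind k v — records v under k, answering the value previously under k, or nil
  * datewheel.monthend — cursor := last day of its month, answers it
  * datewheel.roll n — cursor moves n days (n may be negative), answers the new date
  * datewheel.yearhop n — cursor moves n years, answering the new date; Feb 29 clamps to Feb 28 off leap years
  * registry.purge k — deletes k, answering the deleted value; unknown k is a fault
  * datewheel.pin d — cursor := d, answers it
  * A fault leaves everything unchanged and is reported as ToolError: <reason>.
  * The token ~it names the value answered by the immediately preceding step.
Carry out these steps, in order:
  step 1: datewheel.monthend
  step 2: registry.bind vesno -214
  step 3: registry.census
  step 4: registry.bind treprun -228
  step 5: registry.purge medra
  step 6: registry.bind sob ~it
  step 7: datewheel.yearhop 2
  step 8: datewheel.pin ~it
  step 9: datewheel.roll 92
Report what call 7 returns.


·→ datewheel.monthend()
·← 1947-10-31
·→ registry.bind(k='vesno', v='-214')
·← brati
·→ registry.census()
·← 3
·→ registry.bind(k='treprun', v='-228')
·← nil
·→ registry.purge(k='medra')
·← 2153-05-23
·→ registry.bind(k='sob', v='~it')
·← nil
·→ datewheel.yearhop(n='2')
·← 1949-10-31
·→ datewheel.pin(d='~it')
·← 1949-10-31
·→ datewheel.roll(n='92')
·← 1950-01-31

Answer: 1949-10-31


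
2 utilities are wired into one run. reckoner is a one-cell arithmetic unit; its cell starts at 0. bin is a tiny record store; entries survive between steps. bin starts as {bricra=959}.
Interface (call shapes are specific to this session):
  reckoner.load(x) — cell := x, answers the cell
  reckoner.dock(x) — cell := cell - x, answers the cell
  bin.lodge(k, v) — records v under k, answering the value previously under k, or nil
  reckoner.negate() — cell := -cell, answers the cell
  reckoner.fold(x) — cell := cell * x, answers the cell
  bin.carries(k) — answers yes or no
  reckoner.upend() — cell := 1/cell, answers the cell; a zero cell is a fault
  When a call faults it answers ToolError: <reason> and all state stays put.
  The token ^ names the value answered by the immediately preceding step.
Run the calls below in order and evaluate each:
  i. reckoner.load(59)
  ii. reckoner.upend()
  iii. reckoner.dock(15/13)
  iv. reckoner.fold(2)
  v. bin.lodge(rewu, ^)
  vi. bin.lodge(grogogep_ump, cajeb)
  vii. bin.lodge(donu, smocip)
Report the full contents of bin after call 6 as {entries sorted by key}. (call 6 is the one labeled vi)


Answer: {bricra=959, grogogep_ump=cajeb, rewu=-1744/767}

Derivation:
> reckoner.load x→59
[out] 59
> reckoner.upend
[out] 1/59
> reckoner.dock x→15/13
[out] -872/767
> reckoner.fold x→2
[out] -1744/767
> bin.lodge k→rewu v→^
[out] nil
> bin.lodge k→grogogep_ump v→cajeb
[out] nil
> bin.lodge k→donu v→smocip
[out] nil


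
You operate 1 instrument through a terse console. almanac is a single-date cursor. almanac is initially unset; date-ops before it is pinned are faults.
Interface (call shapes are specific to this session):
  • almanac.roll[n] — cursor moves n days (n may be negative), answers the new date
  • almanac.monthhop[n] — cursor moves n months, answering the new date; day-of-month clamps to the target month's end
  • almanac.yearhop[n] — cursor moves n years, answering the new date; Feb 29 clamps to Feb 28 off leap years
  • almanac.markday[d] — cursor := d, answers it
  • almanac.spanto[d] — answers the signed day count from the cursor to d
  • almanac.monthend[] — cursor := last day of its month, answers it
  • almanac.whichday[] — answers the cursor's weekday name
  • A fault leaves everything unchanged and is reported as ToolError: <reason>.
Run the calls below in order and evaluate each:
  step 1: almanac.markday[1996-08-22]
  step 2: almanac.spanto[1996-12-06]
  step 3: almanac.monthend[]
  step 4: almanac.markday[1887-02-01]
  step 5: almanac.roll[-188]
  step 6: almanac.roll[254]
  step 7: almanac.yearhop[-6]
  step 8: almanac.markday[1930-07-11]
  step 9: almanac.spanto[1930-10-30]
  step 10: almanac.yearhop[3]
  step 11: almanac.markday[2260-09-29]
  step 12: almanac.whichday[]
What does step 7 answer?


$ markday d=1996-08-22
  1996-08-22
$ spanto d=1996-12-06
  106
$ monthend
  1996-08-31
$ markday d=1887-02-01
  1887-02-01
$ roll n=-188
  1886-07-28
$ roll n=254
  1887-04-08
$ yearhop n=-6
  1881-04-08
$ markday d=1930-07-11
  1930-07-11
$ spanto d=1930-10-30
  111
$ yearhop n=3
  1933-07-11
$ markday d=2260-09-29
  2260-09-29
$ whichday
  Saturday

Answer: 1881-04-08


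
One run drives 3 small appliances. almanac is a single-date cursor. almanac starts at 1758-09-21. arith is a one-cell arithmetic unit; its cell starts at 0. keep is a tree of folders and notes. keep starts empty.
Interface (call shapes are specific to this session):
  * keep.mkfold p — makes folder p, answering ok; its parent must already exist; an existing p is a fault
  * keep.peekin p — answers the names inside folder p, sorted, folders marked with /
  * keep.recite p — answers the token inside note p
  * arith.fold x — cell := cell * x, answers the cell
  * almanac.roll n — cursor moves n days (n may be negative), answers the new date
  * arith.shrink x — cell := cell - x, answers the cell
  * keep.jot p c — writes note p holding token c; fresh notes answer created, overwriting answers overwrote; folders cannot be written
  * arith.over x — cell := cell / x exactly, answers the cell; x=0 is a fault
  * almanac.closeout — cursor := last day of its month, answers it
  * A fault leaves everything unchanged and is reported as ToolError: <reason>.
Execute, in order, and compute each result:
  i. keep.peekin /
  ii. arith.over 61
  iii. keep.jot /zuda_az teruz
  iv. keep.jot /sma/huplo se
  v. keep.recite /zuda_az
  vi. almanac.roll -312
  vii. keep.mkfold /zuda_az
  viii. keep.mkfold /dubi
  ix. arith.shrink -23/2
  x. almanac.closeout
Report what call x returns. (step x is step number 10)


Answer: 1757-11-30

Derivation:
Then peekin(p: /), — result: [].
I use over(x: 61), and get 0.
Calling jot(p: /zuda_az, c: teruz), and see created.
Then jot(p: /sma/huplo, c: se): ToolError: no parent.
I call recite(p: /zuda_az), which returns teruz.
Using roll(n: -312): 1757-11-13.
Invoking mkfold(p: /zuda_az), giving ToolError: exists.
Then mkfold(p: /dubi): ok.
Calling shrink(x: -23/2), — result: 23/2.
Then closeout(): 1757-11-30.


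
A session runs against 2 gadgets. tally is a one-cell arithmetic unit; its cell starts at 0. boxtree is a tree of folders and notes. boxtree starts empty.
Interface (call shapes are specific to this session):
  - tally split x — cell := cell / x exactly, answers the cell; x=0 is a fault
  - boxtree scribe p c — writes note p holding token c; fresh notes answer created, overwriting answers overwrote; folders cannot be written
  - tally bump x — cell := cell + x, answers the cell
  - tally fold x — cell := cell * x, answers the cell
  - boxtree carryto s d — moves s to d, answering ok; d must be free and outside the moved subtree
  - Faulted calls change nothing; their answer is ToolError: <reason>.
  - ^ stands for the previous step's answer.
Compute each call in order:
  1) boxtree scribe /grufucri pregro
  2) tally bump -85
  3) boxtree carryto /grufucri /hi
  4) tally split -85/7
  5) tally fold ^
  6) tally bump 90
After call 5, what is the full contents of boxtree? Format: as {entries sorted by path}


;; boxtree scribe(p: /grufucri, c: pregro) ~> created
;; tally bump(x: -85) ~> -85
;; boxtree carryto(s: /grufucri, d: /hi) ~> ok
;; tally split(x: -85/7) ~> 7
;; tally fold(x: ^) ~> 49
;; tally bump(x: 90) ~> 139

Answer: {hi=pregro}


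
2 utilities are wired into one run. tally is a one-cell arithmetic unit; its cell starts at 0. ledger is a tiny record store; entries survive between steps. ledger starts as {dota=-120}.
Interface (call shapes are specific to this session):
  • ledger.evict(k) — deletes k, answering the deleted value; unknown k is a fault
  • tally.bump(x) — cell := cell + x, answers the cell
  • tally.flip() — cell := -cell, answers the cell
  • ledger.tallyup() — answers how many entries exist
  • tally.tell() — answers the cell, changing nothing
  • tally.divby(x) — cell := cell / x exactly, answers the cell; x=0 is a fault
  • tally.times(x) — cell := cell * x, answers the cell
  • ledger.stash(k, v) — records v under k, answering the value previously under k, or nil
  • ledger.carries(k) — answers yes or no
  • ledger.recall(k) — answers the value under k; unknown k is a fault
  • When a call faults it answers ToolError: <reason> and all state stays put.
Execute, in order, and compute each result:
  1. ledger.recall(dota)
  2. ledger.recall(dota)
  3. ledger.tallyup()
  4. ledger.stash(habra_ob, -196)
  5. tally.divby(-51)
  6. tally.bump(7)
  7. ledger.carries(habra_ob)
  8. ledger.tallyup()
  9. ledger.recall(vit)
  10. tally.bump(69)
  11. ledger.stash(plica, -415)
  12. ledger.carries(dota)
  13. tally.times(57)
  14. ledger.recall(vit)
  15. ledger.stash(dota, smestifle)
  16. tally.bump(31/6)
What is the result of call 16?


Answer: 26023/6

Derivation:
-> ledger.recall(k→dota)
<- -120
-> ledger.recall(k→dota)
<- -120
-> ledger.tallyup()
<- 1
-> ledger.stash(k→habra_ob, v→-196)
<- nil
-> tally.divby(x→-51)
<- 0
-> tally.bump(x→7)
<- 7
-> ledger.carries(k→habra_ob)
<- yes
-> ledger.tallyup()
<- 2
-> ledger.recall(k→vit)
<- ToolError: no such key vit
-> tally.bump(x→69)
<- 76
-> ledger.stash(k→plica, v→-415)
<- nil
-> ledger.carries(k→dota)
<- yes
-> tally.times(x→57)
<- 4332
-> ledger.recall(k→vit)
<- ToolError: no such key vit
-> ledger.stash(k→dota, v→smestifle)
<- -120
-> tally.bump(x→31/6)
<- 26023/6


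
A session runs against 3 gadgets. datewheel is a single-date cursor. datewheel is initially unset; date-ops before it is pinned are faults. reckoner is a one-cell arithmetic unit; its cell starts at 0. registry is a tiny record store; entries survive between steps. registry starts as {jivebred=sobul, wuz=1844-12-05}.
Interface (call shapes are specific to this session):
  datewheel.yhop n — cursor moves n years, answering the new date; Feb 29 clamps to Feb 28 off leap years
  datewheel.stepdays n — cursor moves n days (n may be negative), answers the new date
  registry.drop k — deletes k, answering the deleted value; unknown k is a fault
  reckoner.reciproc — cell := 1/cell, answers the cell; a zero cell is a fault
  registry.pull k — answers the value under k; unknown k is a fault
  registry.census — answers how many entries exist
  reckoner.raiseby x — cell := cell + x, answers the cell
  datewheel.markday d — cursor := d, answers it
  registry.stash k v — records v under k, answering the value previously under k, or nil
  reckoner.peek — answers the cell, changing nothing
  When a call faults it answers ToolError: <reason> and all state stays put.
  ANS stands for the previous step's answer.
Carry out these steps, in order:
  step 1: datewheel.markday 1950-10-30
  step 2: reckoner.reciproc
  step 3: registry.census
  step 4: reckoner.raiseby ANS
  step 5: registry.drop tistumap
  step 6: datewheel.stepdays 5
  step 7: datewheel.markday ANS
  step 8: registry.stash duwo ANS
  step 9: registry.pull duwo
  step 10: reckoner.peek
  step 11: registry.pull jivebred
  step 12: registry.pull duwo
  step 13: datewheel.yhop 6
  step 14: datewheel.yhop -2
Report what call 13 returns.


Answer: 1956-11-04

Derivation:
·→ datewheel.markday(d='1950-10-30')
·← 1950-10-30
·→ reckoner.reciproc()
·← ToolError: reciprocal of zero
·→ registry.census()
·← 2
·→ reckoner.raiseby(x='ANS')
·← 2
·→ registry.drop(k='tistumap')
·← ToolError: no such key tistumap
·→ datewheel.stepdays(n='5')
·← 1950-11-04
·→ datewheel.markday(d='ANS')
·← 1950-11-04
·→ registry.stash(k='duwo', v='ANS')
·← nil
·→ registry.pull(k='duwo')
·← 1950-11-04
·→ reckoner.peek()
·← 2
·→ registry.pull(k='jivebred')
·← sobul
·→ registry.pull(k='duwo')
·← 1950-11-04
·→ datewheel.yhop(n='6')
·← 1956-11-04
·→ datewheel.yhop(n='-2')
·← 1954-11-04


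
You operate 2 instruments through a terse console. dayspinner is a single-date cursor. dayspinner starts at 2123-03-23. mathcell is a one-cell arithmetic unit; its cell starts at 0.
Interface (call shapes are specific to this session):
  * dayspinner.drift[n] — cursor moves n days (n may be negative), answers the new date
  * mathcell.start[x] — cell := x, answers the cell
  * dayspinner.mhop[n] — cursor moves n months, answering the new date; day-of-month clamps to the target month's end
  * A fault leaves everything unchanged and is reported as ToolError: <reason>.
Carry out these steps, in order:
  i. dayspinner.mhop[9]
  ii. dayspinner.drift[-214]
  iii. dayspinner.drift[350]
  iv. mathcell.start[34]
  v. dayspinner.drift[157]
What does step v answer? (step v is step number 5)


Answer: 2124-10-11

Derivation:
I use mhop(n=9), — result: 2123-12-23.
I try drift(n=-214), and observe 2123-05-23.
I run drift(n=350), and get 2124-05-07.
Calling start(x=34), giving 34.
I try drift(n=157), and see 2124-10-11.


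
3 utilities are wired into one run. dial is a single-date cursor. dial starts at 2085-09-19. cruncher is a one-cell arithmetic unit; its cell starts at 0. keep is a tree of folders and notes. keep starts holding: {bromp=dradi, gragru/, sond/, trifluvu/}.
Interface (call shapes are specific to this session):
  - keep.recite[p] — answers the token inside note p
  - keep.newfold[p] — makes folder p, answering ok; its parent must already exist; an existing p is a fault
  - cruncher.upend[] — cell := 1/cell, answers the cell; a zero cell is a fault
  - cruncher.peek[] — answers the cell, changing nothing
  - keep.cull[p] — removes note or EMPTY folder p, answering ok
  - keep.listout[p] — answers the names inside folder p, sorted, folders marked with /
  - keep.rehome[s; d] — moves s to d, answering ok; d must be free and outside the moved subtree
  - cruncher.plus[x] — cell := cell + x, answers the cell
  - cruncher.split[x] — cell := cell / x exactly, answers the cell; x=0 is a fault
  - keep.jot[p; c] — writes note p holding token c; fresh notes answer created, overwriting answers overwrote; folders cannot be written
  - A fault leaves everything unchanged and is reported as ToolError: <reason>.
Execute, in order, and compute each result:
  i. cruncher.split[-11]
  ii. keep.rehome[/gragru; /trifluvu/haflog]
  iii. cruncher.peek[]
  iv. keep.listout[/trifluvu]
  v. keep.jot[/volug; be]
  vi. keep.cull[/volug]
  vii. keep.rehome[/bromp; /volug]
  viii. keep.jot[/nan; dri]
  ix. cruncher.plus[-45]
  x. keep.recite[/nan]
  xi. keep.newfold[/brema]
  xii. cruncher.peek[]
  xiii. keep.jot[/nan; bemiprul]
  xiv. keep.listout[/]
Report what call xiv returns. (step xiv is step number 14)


Step: split[x: -11]
Result: 0
Step: rehome[s: /gragru; d: /trifluvu/haflog]
Result: ok
Step: peek[]
Result: 0
Step: listout[p: /trifluvu]
Result: [haflog/]
Step: jot[p: /volug; c: be]
Result: created
Step: cull[p: /volug]
Result: ok
Step: rehome[s: /bromp; d: /volug]
Result: ok
Step: jot[p: /nan; c: dri]
Result: created
Step: plus[x: -45]
Result: -45
Step: recite[p: /nan]
Result: dri
Step: newfold[p: /brema]
Result: ok
Step: peek[]
Result: -45
Step: jot[p: /nan; c: bemiprul]
Result: overwrote
Step: listout[p: /]
Result: [brema/, nan, sond/, trifluvu/, volug]

Answer: [brema/, nan, sond/, trifluvu/, volug]


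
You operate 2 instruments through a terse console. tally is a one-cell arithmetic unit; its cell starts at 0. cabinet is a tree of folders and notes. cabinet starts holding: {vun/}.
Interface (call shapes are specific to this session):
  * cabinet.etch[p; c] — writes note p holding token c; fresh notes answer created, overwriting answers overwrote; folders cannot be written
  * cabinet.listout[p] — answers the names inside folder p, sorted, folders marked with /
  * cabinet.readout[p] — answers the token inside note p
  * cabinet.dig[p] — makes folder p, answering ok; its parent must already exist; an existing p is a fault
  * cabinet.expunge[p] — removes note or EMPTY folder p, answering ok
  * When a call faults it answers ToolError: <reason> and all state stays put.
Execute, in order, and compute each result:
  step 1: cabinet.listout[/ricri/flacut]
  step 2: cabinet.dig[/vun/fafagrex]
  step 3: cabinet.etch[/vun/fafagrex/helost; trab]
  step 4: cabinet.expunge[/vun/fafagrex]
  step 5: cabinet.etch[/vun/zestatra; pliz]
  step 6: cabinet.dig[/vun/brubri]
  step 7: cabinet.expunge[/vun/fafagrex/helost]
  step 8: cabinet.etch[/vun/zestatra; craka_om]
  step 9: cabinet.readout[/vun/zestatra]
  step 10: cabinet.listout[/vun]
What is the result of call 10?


Answer: [brubri/, fafagrex/, zestatra]

Derivation:
-> cabinet.listout(/ricri/flacut)
<- ToolError: not found
-> cabinet.dig(/vun/fafagrex)
<- ok
-> cabinet.etch(/vun/fafagrex/helost, trab)
<- created
-> cabinet.expunge(/vun/fafagrex)
<- ToolError: not empty
-> cabinet.etch(/vun/zestatra, pliz)
<- created
-> cabinet.dig(/vun/brubri)
<- ok
-> cabinet.expunge(/vun/fafagrex/helost)
<- ok
-> cabinet.etch(/vun/zestatra, craka_om)
<- overwrote
-> cabinet.readout(/vun/zestatra)
<- craka_om
-> cabinet.listout(/vun)
<- [brubri/, fafagrex/, zestatra]
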